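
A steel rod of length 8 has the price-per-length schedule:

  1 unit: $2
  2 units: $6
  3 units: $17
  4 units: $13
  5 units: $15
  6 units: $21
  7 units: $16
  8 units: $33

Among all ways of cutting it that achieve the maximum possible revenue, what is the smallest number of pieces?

Let r[k] be the best obtainable value from length k. For each k, try every first piece i and keep the best of price[i] + r[k−i].
r[1] = 2
r[2] = max(2+2, 6+0) = 6
r[3] = max(2+6, 6+2, 17+0) = 17
r[4] = max(2+17, 6+6, 17+2, 13+0) = 19
r[5] = max(2+19, 6+17, 17+6, 13+2, 15+0) = 23
r[6] = max(2+23, 6+19, 17+17, 13+6, 15+2, 21+0) = 34
r[7] = max(2+34, 6+23, 17+19, …, 21+2, 16+0) = 36
r[8] = max(2+36, 6+34, 17+23, …, 16+2, 33+0) = 40
Maximum revenue is $40.
Now minimize piece count subject to staying optimal: for each k, pieces[k] = 1 + min over i with p[i]+r[k−i]=r[k] of pieces[k−i].
pieces[5] = 2
pieces[6] = 2
pieces[7] = 3
pieces[8] = 3

3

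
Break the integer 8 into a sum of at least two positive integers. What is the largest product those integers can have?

Fill m[k] for k=2..8: at each k try every first piece i and multiply by the better of (k−i) uncut or m[k−i].
m[2] = 1×max(1,0) = 1×1 = 1
m[3] = max(1×2, 2×1) = 2
m[4] = max(1×3, 2×2, 3×1) = 4
m[5] = max(1×4, 2×3, 3×2, 4×1) = 6
m[6] = max(1×6, 2×4, 3×3, 4×2, 5×1) = 9
m[7] = max(1×9, 2×6, 3×4, 4×3, 5×2, 6×1) = 12
m[8] = max(1×12, 2×9, 3×6, …, 6×2, 7×1) = 18
One optimal split: 3 + 3 + 2; product 3×3×2 = 18.

18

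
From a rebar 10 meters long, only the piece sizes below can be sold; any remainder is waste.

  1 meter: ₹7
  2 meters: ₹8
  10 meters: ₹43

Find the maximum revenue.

Consider every possible first cut. f[k] is the best of p[i]+f[k−i] over all sellable i≤k.
f[1] = 7
f[2] = 14  (first piece 1, then f[1]=7)
f[3] = 21  (first piece 1, then f[2]=14)
f[4] = 28  (first piece 1, then f[3]=21)
f[5] = 35  (first piece 1, then f[4]=28)
f[6] = 42  (first piece 1, then f[5]=35)
f[7] = 49  (first piece 1, then f[6]=42)
f[8] = 56  (first piece 1, then f[7]=49)
f[9] = 63  (first piece 1, then f[8]=56)
f[10] = 70  (first piece 1, then f[9]=63)
One optimal cutting: 1 + 1 + 1 + 1 + 1 + 1 + 1 + 1 + 1 + 1 → ₹70.

70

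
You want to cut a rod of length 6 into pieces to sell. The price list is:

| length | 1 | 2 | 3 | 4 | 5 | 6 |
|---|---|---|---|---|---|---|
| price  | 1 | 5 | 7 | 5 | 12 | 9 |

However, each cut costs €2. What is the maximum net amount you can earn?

12

Let net[k] be the best obtainable value from length k. For each k, try every first piece i and keep the best of price[i] + net[k−i] minus the 2 cut fee when i<k.
net[1] = 1
net[2] = 5
net[3] = 7
net[4] = 8  (first piece 2, then net[2]=5)
net[5] = 12
net[6] = 12  (first piece 3, then net[3]=7)
One optimal plan: pieces 3 + 3 (1 cut) → €14 − €2 = €12.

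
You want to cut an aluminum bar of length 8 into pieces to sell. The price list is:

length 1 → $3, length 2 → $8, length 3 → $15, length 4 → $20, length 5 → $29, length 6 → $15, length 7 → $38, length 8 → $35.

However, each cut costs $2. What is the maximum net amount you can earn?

42

Build r[k] bottom-up: r[k] = max over allowed piece i of (p[i] + r[k−i]) − 2 per cut.
r[1] = 3
r[2] = max(3+3-2, 8+0) = 8
r[3] = max(3+8-2, 8+3-2, 15+0) = 15
r[4] = max(3+15-2, 8+8-2, 15+3-2, 20+0) = 20
r[5] = max(3+20-2, 8+15-2, 15+8-2, 20+3-2, 29+0) = 29
r[6] = max(3+29-2, 8+20-2, 15+15-2, 20+8-2, 29+3-2, 15+0) = 30
r[7] = max(3+30-2, 8+29-2, 15+20-2, …, 15+3-2, 38+0) = 38
r[8] = max(3+38-2, 8+30-2, 15+29-2, …, 38+3-2, 35+0) = 42
One optimal plan: pieces 5 + 3 (1 cut) → $44 − $2 = $42.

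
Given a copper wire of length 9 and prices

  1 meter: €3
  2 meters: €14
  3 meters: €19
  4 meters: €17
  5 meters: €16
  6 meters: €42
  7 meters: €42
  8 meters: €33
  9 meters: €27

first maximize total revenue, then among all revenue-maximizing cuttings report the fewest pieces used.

Build r[k] bottom-up: r[k] = max over allowed piece i of (p[i] + r[k−i]).
r[1] = 3
r[2] = 14
r[3] = 19
r[4] = 28  (first piece 2, then r[2]=14)
r[5] = 33  (first piece 2, then r[3]=19)
r[6] = 42  (first piece 2, then r[4]=28)
r[7] = 47  (first piece 2, then r[5]=33)
r[8] = 56  (first piece 2, then r[6]=42)
r[9] = 61  (first piece 2, then r[7]=47)
Maximum revenue is €61.
Now minimize piece count subject to staying optimal: for each k, pieces[k] = 1 + min over i with p[i]+r[k−i]=r[k] of pieces[k−i].
pieces[6] = 1
pieces[7] = 3
pieces[8] = 2
pieces[9] = 2

2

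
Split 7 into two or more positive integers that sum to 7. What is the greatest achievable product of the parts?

12

Define m[k] = max over 1≤i<k of i · max(k−i, m[k−i]); the inner max lets the remainder stay uncut if that's better.
m[2] = 1×max(1,0) = 1×1 = 1
m[3] = max(1×2, 2×1) = 2
m[4] = max(1×3, 2×2, 3×1) = 4
m[5] = max(1×4, 2×3, 3×2, 4×1) = 6
m[6] = max(1×6, 2×4, 3×3, 4×2, 5×1) = 9
m[7] = max(1×9, 2×6, 3×4, 4×3, 5×2, 6×1) = 12
One optimal split: 3 + 2 + 2; product 3×2×2 = 12.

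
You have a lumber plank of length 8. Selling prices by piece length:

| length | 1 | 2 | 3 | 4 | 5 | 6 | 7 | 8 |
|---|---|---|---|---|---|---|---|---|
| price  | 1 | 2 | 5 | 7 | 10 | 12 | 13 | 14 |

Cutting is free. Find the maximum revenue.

15

Let R[k] be the best obtainable value from length k. For each k, try every first piece i and keep the best of price[i] + R[k−i].
R[1] = 1
R[2] = max(1+1, 2+0) = 2
R[3] = max(1+2, 2+1, 5+0) = 5
R[4] = max(1+5, 2+2, 5+1, 7+0) = 7
R[5] = max(1+7, 2+5, 5+2, 7+1, 10+0) = 10
R[6] = max(1+10, 2+7, 5+5, 7+2, 10+1, 12+0) = 12
R[7] = max(1+12, 2+10, 5+7, …, 12+1, 13+0) = 13
R[8] = max(1+13, 2+12, 5+10, …, 13+1, 14+0) = 15
One optimal cutting: 5 + 3 → $10 + $5 = $15.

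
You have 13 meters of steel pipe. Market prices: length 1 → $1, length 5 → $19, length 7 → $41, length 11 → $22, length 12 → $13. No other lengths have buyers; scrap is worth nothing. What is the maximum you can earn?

Let best[k] be the best obtainable value from length k. For each k, try every first piece i and keep the best of price[i] + best[k−i].
best[1] = 1
best[2] = 2  (first piece 1, then best[1]=1)
best[3] = 3  (first piece 1, then best[2]=2)
best[4] = 4  (first piece 1, then best[3]=3)
best[5] = 19
best[6] = 20  (first piece 1, then best[5]=19)
best[7] = 41
best[8] = 42  (first piece 1, then best[7]=41)
best[9] = 43  (first piece 1, then best[8]=42)
best[10] = 44  (first piece 1, then best[9]=43)
best[11] = 45  (first piece 1, then best[10]=44)
best[12] = 60  (first piece 5, then best[7]=41)
best[13] = 61  (first piece 1, then best[12]=60)
One optimal cutting: 7 + 5 + 1 → $61.

61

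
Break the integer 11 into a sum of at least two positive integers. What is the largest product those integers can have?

Let g[k] be the best product for length k (with at least one cut). For each first piece i, the rest contributes max(k−i, g[k−i]).
Small cases: g[2]=1, g[3]=2, g[4]=4.
g[5] = max(1*4, 2*3, 3*2, 4*1) = 6
g[6] = max(1*6, 2*4, 3*3, 4*2, 5*1) = 9
g[7] = max(1*9, 2*6, 3*4, 4*3, 5*2, 6*1) = 12
g[8] = max(1*12, 2*9, 3*6, …, 6*2, 7*1) = 18
g[9] = max(1*18, 2*12, 3*9, …, 7*2, 8*1) = 27
g[10] = max(1*27, 2*18, 3*12, …, 8*2, 9*1) = 36
g[11] = max(1*36, 2*27, 3*18, …, 9*2, 10*1) = 54
One optimal split: 3 + 3 + 3 + 2; product 3*3*3*2 = 54.

54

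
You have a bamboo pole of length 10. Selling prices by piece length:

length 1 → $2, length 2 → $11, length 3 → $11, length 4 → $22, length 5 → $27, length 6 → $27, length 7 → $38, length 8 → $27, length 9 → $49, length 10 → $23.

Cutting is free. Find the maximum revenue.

Consider every possible first cut. R[k] is the best of p[i]+R[k−i] over all sellable i≤k.
R[1] = 2
R[2] = 11
R[3] = 13  (first piece 1, then R[2]=11)
R[4] = 22  (first piece 2, then R[2]=11)
R[5] = 27
R[6] = 33  (first piece 2, then R[4]=22)
R[7] = 38  (first piece 2, then R[5]=27)
R[8] = 44  (first piece 2, then R[6]=33)
R[9] = 49  (first piece 2, then R[7]=38)
R[10] = 55  (first piece 2, then R[8]=44)
One optimal cutting: 2 + 2 + 2 + 2 + 2 → $11 + $11 + $11 + $11 + $11 = $55.

55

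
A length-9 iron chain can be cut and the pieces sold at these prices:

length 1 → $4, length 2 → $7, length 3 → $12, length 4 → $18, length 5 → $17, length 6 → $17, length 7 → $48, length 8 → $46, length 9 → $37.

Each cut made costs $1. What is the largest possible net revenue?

Let v[k] be the best obtainable value from length k. For each k, try every first piece i and keep the best of price[i] + v[k−i] minus the 1 cut fee when i<k.
v[1] = 4
v[2] = max(4+4-1, 7+0) = 7
v[3] = max(4+7-1, 7+4-1, 12+0) = 12
v[4] = max(4+12-1, 7+7-1, 12+4-1, 18+0) = 18
v[5] = max(4+18-1, 7+12-1, 12+7-1, 18+4-1, 17+0) = 21
v[6] = max(4+21-1, 7+18-1, 12+12-1, 18+7-1, 17+4-1, 17+0) = 24
v[7] = max(4+24-1, 7+21-1, 12+18-1, …, 17+4-1, 48+0) = 48
v[8] = max(4+48-1, 7+24-1, 12+21-1, …, 48+4-1, 46+0) = 51
v[9] = max(4+51-1, 7+48-1, 12+24-1, …, 46+4-1, 37+0) = 54
One optimal plan: pieces 7 + 1 + 1 (2 cuts) → $56 − $2 = $54.

54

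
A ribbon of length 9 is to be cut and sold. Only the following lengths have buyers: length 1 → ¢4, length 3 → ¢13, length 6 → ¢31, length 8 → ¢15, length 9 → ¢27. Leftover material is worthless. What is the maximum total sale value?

Let best[k] be the best obtainable value from length k. For each k, try every first piece i and keep the best of price[i] + best[k−i].
best[1] = 4
best[2] = 8  (first piece 1, then best[1]=4)
best[3] = max(4+8, 13+0) = 13
best[4] = max(4+13, 13+4) = 17
best[5] = max(4+17, 13+8) = 21
best[6] = max(4+21, 13+13, 31+0) = 31
best[7] = max(4+31, 13+17, 31+4) = 35
best[8] = max(4+35, 13+21, 31+8, 15+0) = 39
best[9] = max(4+39, 13+31, 31+13, 15+4, 27+0) = 44
One optimal cutting: 6 + 3 → ¢44.

44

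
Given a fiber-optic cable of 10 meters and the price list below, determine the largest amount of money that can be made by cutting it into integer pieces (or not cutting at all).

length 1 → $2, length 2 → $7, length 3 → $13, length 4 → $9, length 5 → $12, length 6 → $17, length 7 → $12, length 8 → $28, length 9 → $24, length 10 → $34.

Consider every possible first cut. v[k] is the best of p[i]+v[k−i] over all sellable i≤k.
v[1] = 2
v[2] = 7
v[3] = 13
v[4] = 15  (first piece 1, then v[3]=13)
v[5] = 20  (first piece 2, then v[3]=13)
v[6] = 26  (first piece 3, then v[3]=13)
v[7] = 28  (first piece 1, then v[6]=26)
v[8] = 33  (first piece 2, then v[6]=26)
v[9] = 39  (first piece 3, then v[6]=26)
v[10] = 41  (first piece 1, then v[9]=39)
One optimal cutting: 3 + 3 + 3 + 1 → $13 + $13 + $13 + $2 = $41.

41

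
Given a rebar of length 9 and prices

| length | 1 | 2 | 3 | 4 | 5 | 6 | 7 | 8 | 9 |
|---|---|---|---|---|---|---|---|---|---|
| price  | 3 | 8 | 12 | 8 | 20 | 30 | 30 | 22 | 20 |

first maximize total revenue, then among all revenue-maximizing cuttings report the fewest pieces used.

Consider every possible first cut. r[k] is the best of p[i]+r[k−i] over all sellable i≤k.
r[1] = 3
r[2] = 8
r[3] = 12
r[4] = 16  (first piece 2, then r[2]=8)
r[5] = 20  (first piece 2, then r[3]=12)
r[6] = 30
r[7] = 33  (first piece 1, then r[6]=30)
r[8] = 38  (first piece 2, then r[6]=30)
r[9] = 42  (first piece 3, then r[6]=30)
Maximum revenue is ₹42.
Now minimize piece count subject to staying optimal: for each k, pieces[k] = 1 + min over i with p[i]+r[k−i]=r[k] of pieces[k−i].
pieces[6] = 1
pieces[7] = 2
pieces[8] = 2
pieces[9] = 2

2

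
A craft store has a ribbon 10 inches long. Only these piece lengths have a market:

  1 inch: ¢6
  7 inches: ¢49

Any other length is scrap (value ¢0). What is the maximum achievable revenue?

67

Build r[k] bottom-up: r[k] = max over allowed piece i of (p[i] + r[k−i]).
r[1] = 6
r[2] = 12  (first piece 1, then r[1]=6)
r[3] = 18  (first piece 1, then r[2]=12)
r[4] = 24  (first piece 1, then r[3]=18)
r[5] = 30  (first piece 1, then r[4]=24)
r[6] = 36  (first piece 1, then r[5]=30)
r[7] = 49
r[8] = 55  (first piece 1, then r[7]=49)
r[9] = 61  (first piece 1, then r[8]=55)
r[10] = 67  (first piece 1, then r[9]=61)
One optimal cutting: 7 + 1 + 1 + 1 → ¢67.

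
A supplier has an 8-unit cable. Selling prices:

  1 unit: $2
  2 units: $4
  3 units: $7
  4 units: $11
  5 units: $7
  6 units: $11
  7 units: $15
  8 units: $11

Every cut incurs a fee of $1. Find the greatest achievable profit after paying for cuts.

21

Consider every possible first cut. net[k] is the best of p[i]+net[k−i] over all sellable i≤k, charging 1 whenever i<k.
net[1] = 2
net[2] = max(2+2-1, 4+0) = 4
net[3] = max(2+4-1, 4+2-1, 7+0) = 7
net[4] = max(2+7-1, 4+4-1, 7+2-1, 11+0) = 11
net[5] = max(2+11-1, 4+7-1, 7+4-1, 11+2-1, 7+0) = 12
net[6] = max(2+12-1, 4+11-1, 7+7-1, 11+4-1, 7+2-1, 11+0) = 14
net[7] = max(2+14-1, 4+12-1, 7+11-1, …, 11+2-1, 15+0) = 17
net[8] = max(2+17-1, 4+14-1, 7+12-1, …, 15+2-1, 11+0) = 21
One optimal plan: pieces 4 + 4 (1 cut) → $22 − $1 = $21.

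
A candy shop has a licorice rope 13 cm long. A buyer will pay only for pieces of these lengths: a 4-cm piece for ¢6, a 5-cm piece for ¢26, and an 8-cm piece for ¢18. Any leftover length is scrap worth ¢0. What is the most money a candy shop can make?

Build best[k] bottom-up: best[k] = max over allowed piece i of (p[i] + best[k−i]).
best[1] = 0
best[2] = 0
best[3] = 0
best[4] = 6
best[5] = max(6+0, 26+0) = 26
best[6] = max(6+0, 26+0) = 26
best[7] = max(6+0, 26+0) = 26
best[8] = max(6+6, 26+0, 18+0) = 26
best[9] = max(6+26, 26+6, 18+0) = 32
best[10] = max(6+26, 26+26, 18+0) = 52
best[11] = max(6+26, 26+26, 18+0) = 52
best[12] = max(6+26, 26+26, 18+6) = 52
best[13] = max(6+32, 26+26, 18+26) = 52
One optimal cutting: pieces 5 + 5 with 3 cm of scrap → ¢52.

52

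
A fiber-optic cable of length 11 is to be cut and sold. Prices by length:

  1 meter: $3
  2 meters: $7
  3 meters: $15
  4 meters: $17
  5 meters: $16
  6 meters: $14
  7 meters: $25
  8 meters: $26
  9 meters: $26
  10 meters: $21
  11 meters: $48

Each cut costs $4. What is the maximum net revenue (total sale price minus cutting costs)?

Let v[k] be the best obtainable value from length k. For each k, try every first piece i and keep the best of price[i] + v[k−i] minus the 4 cut fee when i<k.
v[1] = 3
v[2] = max(3+3-4, 7+0) = 7
v[3] = max(3+7-4, 7+3-4, 15+0) = 15
v[4] = max(3+15-4, 7+7-4, 15+3-4, 17+0) = 17
v[5] = max(3+17-4, 7+15-4, 15+7-4, 17+3-4, 16+0) = 18
v[6] = max(3+18-4, 7+17-4, 15+15-4, 17+7-4, 16+3-4, 14+0) = 26
v[7] = max(3+26-4, 7+18-4, 15+17-4, …, 14+3-4, 25+0) = 28
v[8] = max(3+28-4, 7+26-4, 15+18-4, …, 25+3-4, 26+0) = 30
v[9] = max(3+30-4, 7+28-4, 15+26-4, …, 26+3-4, 26+0) = 37
v[10] = max(3+37-4, 7+30-4, 15+28-4, …, 26+3-4, 21+0) = 39
v[11] = max(3+39-4, 7+37-4, 15+30-4, …, 21+3-4, 48+0) = 48
Best is to make no cuts and sell whole for $48.

48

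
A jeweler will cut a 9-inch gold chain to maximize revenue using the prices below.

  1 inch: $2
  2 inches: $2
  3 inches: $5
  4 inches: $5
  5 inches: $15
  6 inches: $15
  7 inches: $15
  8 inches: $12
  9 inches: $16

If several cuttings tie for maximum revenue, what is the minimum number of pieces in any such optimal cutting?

5

Let r[k] be the best obtainable value from length k. For each k, try every first piece i and keep the best of price[i] + r[k−i].
r[1] = 2
r[2] = max(2+2, 2+0) = 4
r[3] = max(2+4, 2+2, 5+0) = 6
r[4] = max(2+6, 2+4, 5+2, 5+0) = 8
r[5] = max(2+8, 2+6, 5+4, 5+2, 15+0) = 15
r[6] = max(2+15, 2+8, 5+6, 5+4, 15+2, 15+0) = 17
r[7] = max(2+17, 2+15, 5+8, …, 15+2, 15+0) = 19
r[8] = max(2+19, 2+17, 5+15, …, 15+2, 12+0) = 21
r[9] = max(2+21, 2+19, 5+17, …, 12+2, 16+0) = 23
Maximum revenue is $23.
Now minimize piece count subject to staying optimal: for each k, pieces[k] = 1 + min over i with p[i]+r[k−i]=r[k] of pieces[k−i].
pieces[6] = 2
pieces[7] = 3
pieces[8] = 4
pieces[9] = 5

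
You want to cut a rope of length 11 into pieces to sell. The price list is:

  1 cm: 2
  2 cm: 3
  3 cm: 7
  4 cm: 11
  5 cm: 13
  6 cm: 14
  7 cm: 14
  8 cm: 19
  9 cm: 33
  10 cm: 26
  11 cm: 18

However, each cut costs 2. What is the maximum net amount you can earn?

34

Let v[k] be the best obtainable value from length k. For each k, try every first piece i and keep the best of price[i] + v[k−i] minus the 2 cut fee when i<k.
v[1] = 2
v[2] = max(2+2-2, 3+0) = 3
v[3] = max(2+3-2, 3+2-2, 7+0) = 7
v[4] = max(2+7-2, 3+3-2, 7+2-2, 11+0) = 11
v[5] = max(2+11-2, 3+7-2, 7+3-2, 11+2-2, 13+0) = 13
v[6] = max(2+13-2, 3+11-2, 7+7-2, 11+3-2, 13+2-2, 14+0) = 14
v[7] = max(2+14-2, 3+13-2, 7+11-2, …, 14+2-2, 14+0) = 16
v[8] = max(2+16-2, 3+14-2, 7+13-2, …, 14+2-2, 19+0) = 20
v[9] = max(2+20-2, 3+16-2, 7+14-2, …, 19+2-2, 33+0) = 33
v[10] = max(2+33-2, 3+20-2, 7+16-2, …, 33+2-2, 26+0) = 33
v[11] = max(2+33-2, 3+33-2, 7+20-2, …, 26+2-2, 18+0) = 34
One optimal plan: pieces 9 + 2 (1 cut) → 36 − 2 = 34.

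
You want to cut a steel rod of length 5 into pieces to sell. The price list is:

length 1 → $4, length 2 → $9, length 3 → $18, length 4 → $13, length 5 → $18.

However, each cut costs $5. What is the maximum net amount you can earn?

22

Let r[k] be the best obtainable value from length k. For each k, try every first piece i and keep the best of price[i] + r[k−i] minus the 5 cut fee when i<k.
r[1] = 4
r[2] = 9
r[3] = 18
r[4] = 17  (first piece 1, then r[3]=18)
r[5] = 22  (first piece 2, then r[3]=18)
One optimal plan: pieces 3 + 2 (1 cut) → $27 − $5 = $22.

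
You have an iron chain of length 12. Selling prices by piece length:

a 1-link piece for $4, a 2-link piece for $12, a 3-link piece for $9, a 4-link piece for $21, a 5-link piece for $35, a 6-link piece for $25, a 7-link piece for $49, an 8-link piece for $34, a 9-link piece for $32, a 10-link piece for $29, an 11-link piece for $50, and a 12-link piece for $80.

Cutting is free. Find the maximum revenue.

84

Consider every possible first cut. r[k] is the best of p[i]+r[k−i] over all sellable i≤k.
r[1] = 4
r[2] = max(4+4, 12+0) = 12
r[3] = max(4+12, 12+4, 9+0) = 16
r[4] = max(4+16, 12+12, 9+4, 21+0) = 24
r[5] = max(4+24, 12+16, 9+12, 21+4, 35+0) = 35
r[6] = max(4+35, 12+24, 9+16, 21+12, 35+4, 25+0) = 39
r[7] = max(4+39, 12+35, 9+24, …, 25+4, 49+0) = 49
r[8] = max(4+49, 12+39, 9+35, …, 49+4, 34+0) = 53
r[9] = max(4+53, 12+49, 9+39, …, 34+4, 32+0) = 61
r[10] = max(4+61, 12+53, 9+49, …, 32+4, 29+0) = 70
r[11] = max(4+70, 12+61, 9+53, …, 29+4, 50+0) = 74
r[12] = max(4+74, 12+70, 9+61, …, 50+4, 80+0) = 84
One optimal cutting: 7 + 5 → $49 + $35 = $84.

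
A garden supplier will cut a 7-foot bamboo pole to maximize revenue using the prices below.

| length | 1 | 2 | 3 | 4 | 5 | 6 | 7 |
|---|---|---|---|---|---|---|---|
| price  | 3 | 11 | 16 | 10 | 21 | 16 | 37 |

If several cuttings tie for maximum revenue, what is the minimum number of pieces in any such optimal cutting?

Build r[k] bottom-up: r[k] = max over allowed piece i of (p[i] + r[k−i]).
r[1] = 3
r[2] = 11
r[3] = 16
r[4] = 22  (first piece 2, then r[2]=11)
r[5] = 27  (first piece 2, then r[3]=16)
r[6] = 33  (first piece 2, then r[4]=22)
r[7] = 38  (first piece 2, then r[5]=27)
Maximum revenue is $38.
Now minimize piece count subject to staying optimal: for each k, pieces[k] = 1 + min over i with p[i]+r[k−i]=r[k] of pieces[k−i].
pieces[4] = 2
pieces[5] = 2
pieces[6] = 3
pieces[7] = 3

3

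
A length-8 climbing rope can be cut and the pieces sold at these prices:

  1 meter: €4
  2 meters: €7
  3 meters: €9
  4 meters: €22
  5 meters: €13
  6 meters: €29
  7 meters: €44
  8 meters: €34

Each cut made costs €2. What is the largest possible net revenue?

46

Consider every possible first cut. v[k] is the best of p[i]+v[k−i] over all sellable i≤k, charging 2 whenever i<k.
v[1] = 4
v[2] = 7
v[3] = 9  (first piece 1, then v[2]=7)
v[4] = 22
v[5] = 24  (first piece 1, then v[4]=22)
v[6] = 29
v[7] = 44
v[8] = 46  (first piece 1, then v[7]=44)
One optimal plan: pieces 7 + 1 (1 cut) → €48 − €2 = €46.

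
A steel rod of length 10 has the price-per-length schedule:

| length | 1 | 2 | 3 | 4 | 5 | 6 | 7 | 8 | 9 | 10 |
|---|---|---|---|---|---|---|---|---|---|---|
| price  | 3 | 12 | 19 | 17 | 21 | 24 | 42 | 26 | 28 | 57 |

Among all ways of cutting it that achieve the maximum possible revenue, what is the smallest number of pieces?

4

Let r[k] be the best obtainable value from length k. For each k, try every first piece i and keep the best of price[i] + r[k−i].
r[1] = 3
r[2] = 12
r[3] = 19
r[4] = 24  (first piece 2, then r[2]=12)
r[5] = 31  (first piece 2, then r[3]=19)
r[6] = 38  (first piece 3, then r[3]=19)
r[7] = 43  (first piece 2, then r[5]=31)
r[8] = 50  (first piece 2, then r[6]=38)
r[9] = 57  (first piece 3, then r[6]=38)
r[10] = 62  (first piece 2, then r[8]=50)
Maximum revenue is $62.
Now minimize piece count subject to staying optimal: for each k, pieces[k] = 1 + min over i with p[i]+r[k−i]=r[k] of pieces[k−i].
pieces[7] = 3
pieces[8] = 3
pieces[9] = 3
pieces[10] = 4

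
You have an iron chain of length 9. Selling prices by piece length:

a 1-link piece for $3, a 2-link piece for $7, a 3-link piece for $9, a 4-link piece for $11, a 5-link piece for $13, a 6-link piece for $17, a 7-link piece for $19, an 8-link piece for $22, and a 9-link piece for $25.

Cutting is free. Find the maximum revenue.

31

Consider every possible first cut. best[k] is the best of p[i]+best[k−i] over all sellable i≤k.
best[1] = 3
best[2] = max(3+3, 7+0) = 7
best[3] = max(3+7, 7+3, 9+0) = 10
best[4] = max(3+10, 7+7, 9+3, 11+0) = 14
best[5] = max(3+14, 7+10, 9+7, 11+3, 13+0) = 17
best[6] = max(3+17, 7+14, 9+10, 11+7, 13+3, 17+0) = 21
best[7] = max(3+21, 7+17, 9+14, …, 17+3, 19+0) = 24
best[8] = max(3+24, 7+21, 9+17, …, 19+3, 22+0) = 28
best[9] = max(3+28, 7+24, 9+21, …, 22+3, 25+0) = 31
One optimal cutting: 2 + 2 + 2 + 2 + 1 → $7 + $7 + $7 + $7 + $3 = $31.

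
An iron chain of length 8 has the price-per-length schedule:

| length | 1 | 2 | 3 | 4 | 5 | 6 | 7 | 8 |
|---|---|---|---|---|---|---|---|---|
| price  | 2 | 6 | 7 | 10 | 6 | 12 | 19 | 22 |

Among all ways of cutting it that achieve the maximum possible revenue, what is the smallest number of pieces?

Build r[k] bottom-up: r[k] = max over allowed piece i of (p[i] + r[k−i]).
r[1] = 2
r[2] = max(2+2, 6+0) = 6
r[3] = max(2+6, 6+2, 7+0) = 8
r[4] = max(2+8, 6+6, 7+2, 10+0) = 12
r[5] = max(2+12, 6+8, 7+6, 10+2, 6+0) = 14
r[6] = max(2+14, 6+12, 7+8, 10+6, 6+2, 12+0) = 18
r[7] = max(2+18, 6+14, 7+12, …, 12+2, 19+0) = 20
r[8] = max(2+20, 6+18, 7+14, …, 19+2, 22+0) = 24
Maximum revenue is $24.
Now minimize piece count subject to staying optimal: for each k, pieces[k] = 1 + min over i with p[i]+r[k−i]=r[k] of pieces[k−i].
pieces[5] = 3
pieces[6] = 3
pieces[7] = 4
pieces[8] = 4

4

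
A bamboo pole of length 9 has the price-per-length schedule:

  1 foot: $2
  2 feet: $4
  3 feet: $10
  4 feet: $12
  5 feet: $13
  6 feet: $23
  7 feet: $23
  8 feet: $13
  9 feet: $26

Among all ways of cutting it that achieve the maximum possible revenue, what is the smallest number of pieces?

2

Build r[k] bottom-up: r[k] = max over allowed piece i of (p[i] + r[k−i]).
r[1] = 2
r[2] = max(2+2, 4+0) = 4
r[3] = max(2+4, 4+2, 10+0) = 10
r[4] = max(2+10, 4+4, 10+2, 12+0) = 12
r[5] = max(2+12, 4+10, 10+4, 12+2, 13+0) = 14
r[6] = max(2+14, 4+12, 10+10, 12+4, 13+2, 23+0) = 23
r[7] = max(2+23, 4+14, 10+12, …, 23+2, 23+0) = 25
r[8] = max(2+25, 4+23, 10+14, …, 23+2, 13+0) = 27
r[9] = max(2+27, 4+25, 10+23, …, 13+2, 26+0) = 33
Maximum revenue is $33.
Now minimize piece count subject to staying optimal: for each k, pieces[k] = 1 + min over i with p[i]+r[k−i]=r[k] of pieces[k−i].
pieces[6] = 1
pieces[7] = 2
pieces[8] = 2
pieces[9] = 2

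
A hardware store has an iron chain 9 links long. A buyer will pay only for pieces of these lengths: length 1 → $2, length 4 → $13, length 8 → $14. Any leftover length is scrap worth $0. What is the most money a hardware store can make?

Consider every possible first cut. f[k] is the best of p[i]+f[k−i] over all sellable i≤k.
f[1] = 2
f[2] = 4  (first piece 1, then f[1]=2)
f[3] = 6  (first piece 1, then f[2]=4)
f[4] = max(2+6, 13+0) = 13
f[5] = max(2+13, 13+2) = 15
f[6] = max(2+15, 13+4) = 17
f[7] = max(2+17, 13+6) = 19
f[8] = max(2+19, 13+13, 14+0) = 26
f[9] = max(2+26, 13+15, 14+2) = 28
One optimal cutting: 4 + 4 + 1 → $28.

28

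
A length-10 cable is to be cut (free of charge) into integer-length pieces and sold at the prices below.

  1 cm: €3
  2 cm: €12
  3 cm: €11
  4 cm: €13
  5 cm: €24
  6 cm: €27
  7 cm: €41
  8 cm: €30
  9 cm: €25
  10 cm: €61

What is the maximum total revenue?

61

Let best[k] be the best obtainable value from length k. For each k, try every first piece i and keep the best of price[i] + best[k−i].
best[1] = 3
best[2] = 12
best[3] = 15  (first piece 1, then best[2]=12)
best[4] = 24  (first piece 2, then best[2]=12)
best[5] = 27  (first piece 1, then best[4]=24)
best[6] = 36  (first piece 2, then best[4]=24)
best[7] = 41
best[8] = 48  (first piece 2, then best[6]=36)
best[9] = 53  (first piece 2, then best[7]=41)
best[10] = 61
Best is to sell the whole 10-cm piece uncut for €61.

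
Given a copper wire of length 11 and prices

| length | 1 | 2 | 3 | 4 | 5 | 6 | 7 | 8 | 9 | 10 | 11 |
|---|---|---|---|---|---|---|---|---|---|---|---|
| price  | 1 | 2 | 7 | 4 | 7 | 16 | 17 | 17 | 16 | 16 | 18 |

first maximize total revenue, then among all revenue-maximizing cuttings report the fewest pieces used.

3

Build r[k] bottom-up: r[k] = max over allowed piece i of (p[i] + r[k−i]).
r[1] = 1
r[2] = 2  (first piece 1, then r[1]=1)
r[3] = 7
r[4] = 8  (first piece 1, then r[3]=7)
r[5] = 9  (first piece 1, then r[4]=8)
r[6] = 16
r[7] = 17  (first piece 1, then r[6]=16)
r[8] = 18  (first piece 1, then r[7]=17)
r[9] = 23  (first piece 3, then r[6]=16)
r[10] = 24  (first piece 1, then r[9]=23)
r[11] = 25  (first piece 1, then r[10]=24)
Maximum revenue is €25.
Now minimize piece count subject to staying optimal: for each k, pieces[k] = 1 + min over i with p[i]+r[k−i]=r[k] of pieces[k−i].
pieces[8] = 2
pieces[9] = 2
pieces[10] = 2
pieces[11] = 3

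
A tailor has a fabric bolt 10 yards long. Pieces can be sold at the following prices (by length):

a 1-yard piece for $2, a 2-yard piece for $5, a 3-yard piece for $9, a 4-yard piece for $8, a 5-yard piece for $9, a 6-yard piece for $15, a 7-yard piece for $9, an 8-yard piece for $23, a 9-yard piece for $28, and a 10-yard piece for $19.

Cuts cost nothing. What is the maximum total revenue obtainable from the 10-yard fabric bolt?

30

Build r[k] bottom-up: r[k] = max over allowed piece i of (p[i] + r[k−i]).
r[1] = 2
r[2] = max(2+2, 5+0) = 5
r[3] = max(2+5, 5+2, 9+0) = 9
r[4] = max(2+9, 5+5, 9+2, 8+0) = 11
r[5] = max(2+11, 5+9, 9+5, 8+2, 9+0) = 14
r[6] = max(2+14, 5+11, 9+9, 8+5, 9+2, 15+0) = 18
r[7] = max(2+18, 5+14, 9+11, …, 15+2, 9+0) = 20
r[8] = max(2+20, 5+18, 9+14, …, 9+2, 23+0) = 23
r[9] = max(2+23, 5+20, 9+18, …, 23+2, 28+0) = 28
r[10] = max(2+28, 5+23, 9+20, …, 28+2, 19+0) = 30
One optimal cutting: 9 + 1 → $28 + $2 = $30.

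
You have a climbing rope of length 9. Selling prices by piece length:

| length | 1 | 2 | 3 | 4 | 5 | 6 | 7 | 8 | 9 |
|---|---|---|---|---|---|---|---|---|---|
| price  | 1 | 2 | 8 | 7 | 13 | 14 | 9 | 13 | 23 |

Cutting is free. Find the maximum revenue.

Consider every possible first cut. best[k] is the best of p[i]+best[k−i] over all sellable i≤k.
best[1] = 1
best[2] = max(1+1, 2+0) = 2
best[3] = max(1+2, 2+1, 8+0) = 8
best[4] = max(1+8, 2+2, 8+1, 7+0) = 9
best[5] = max(1+9, 2+8, 8+2, 7+1, 13+0) = 13
best[6] = max(1+13, 2+9, 8+8, 7+2, 13+1, 14+0) = 16
best[7] = max(1+16, 2+13, 8+9, …, 14+1, 9+0) = 17
best[8] = max(1+17, 2+16, 8+13, …, 9+1, 13+0) = 21
best[9] = max(1+21, 2+17, 8+16, …, 13+1, 23+0) = 24
One optimal cutting: 3 + 3 + 3 → €8 + €8 + €8 = €24.

24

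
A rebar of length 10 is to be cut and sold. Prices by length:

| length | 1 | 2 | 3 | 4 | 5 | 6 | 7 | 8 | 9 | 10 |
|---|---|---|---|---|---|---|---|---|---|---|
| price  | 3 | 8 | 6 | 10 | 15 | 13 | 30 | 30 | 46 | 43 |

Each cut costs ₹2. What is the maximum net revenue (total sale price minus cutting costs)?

47

Build v[k] bottom-up: v[k] = max over allowed piece i of (p[i] + v[k−i]) − 2 per cut.
v[1] = 3
v[2] = 8
v[3] = 9  (first piece 1, then v[2]=8)
v[4] = 14  (first piece 2, then v[2]=8)
v[5] = 15  (first piece 1, then v[4]=14)
v[6] = 20  (first piece 2, then v[4]=14)
v[7] = 30
v[8] = 31  (first piece 1, then v[7]=30)
v[9] = 46
v[10] = 47  (first piece 1, then v[9]=46)
One optimal plan: pieces 9 + 1 (1 cut) → ₹49 − ₹2 = ₹47.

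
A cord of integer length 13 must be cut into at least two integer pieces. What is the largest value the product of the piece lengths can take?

108

Define m[k] = max over 1≤i<k of i · max(k−i, m[k−i]); the inner max lets the remainder stay uncut if that's better.
Small cases: m[2]=1, m[3]=2, m[4]=4, m[5]=6, m[6]=9.
m[7] = 2·max(5,6) = 2·6 = 12
m[8] = 2·max(6,9) = 2·9 = 18
m[9] = 3·max(6,9) = 3·9 = 27
m[10] = 2·max(8,18) = 2·18 = 36
m[11] = 2·max(9,27) = 2·27 = 54
m[12] = 3·max(9,27) = 3·27 = 81
m[13] = 2·max(11,54) = 2·54 = 108
One optimal split: 3 + 3 + 3 + 2 + 2; product 3·3·3·2·2 = 108.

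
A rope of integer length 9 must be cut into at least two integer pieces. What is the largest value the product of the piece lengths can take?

27

Define prod[k] = max over 1≤i<k of i · max(k−i, prod[k−i]); the inner max lets the remainder stay uncut if that's better.
Small cases: prod[2]=1, prod[3]=2, prod[4]=4.
prod[5] = 2*max(3,2) = 2*3 = 6
prod[6] = 3*max(3,2) = 3*3 = 9
prod[7] = 2*max(5,6) = 2*6 = 12
prod[8] = 2*max(6,9) = 2*9 = 18
prod[9] = 3*max(6,9) = 3*9 = 27
One optimal split: 3 + 3 + 3; product 3*3*3 = 27.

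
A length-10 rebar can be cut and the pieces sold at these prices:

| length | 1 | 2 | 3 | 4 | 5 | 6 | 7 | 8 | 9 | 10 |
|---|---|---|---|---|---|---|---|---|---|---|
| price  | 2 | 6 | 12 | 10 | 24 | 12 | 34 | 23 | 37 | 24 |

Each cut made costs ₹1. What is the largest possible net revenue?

47

Build r[k] bottom-up: r[k] = max over allowed piece i of (p[i] + r[k−i]) − 1 per cut.
r[1] = 2
r[2] = 6
r[3] = 12
r[4] = 13  (first piece 1, then r[3]=12)
r[5] = 24
r[6] = 25  (first piece 1, then r[5]=24)
r[7] = 34
r[8] = 35  (first piece 1, then r[7]=34)
r[9] = 39  (first piece 2, then r[7]=34)
r[10] = 47  (first piece 5, then r[5]=24)
One optimal plan: pieces 5 + 5 (1 cut) → ₹48 − ₹1 = ₹47.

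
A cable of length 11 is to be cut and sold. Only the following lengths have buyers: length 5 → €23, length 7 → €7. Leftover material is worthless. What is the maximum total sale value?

46

Build best[k] bottom-up: best[k] = max over allowed piece i of (p[i] + best[k−i]).
best[1] = 0
best[2] = 0
best[3] = 0
best[4] = 0
best[5] = 23
best[6] = 23
best[7] = max(23+0, 7+0) = 23
best[8] = max(23+0, 7+0) = 23
best[9] = max(23+0, 7+0) = 23
best[10] = max(23+23, 7+0) = 46
best[11] = max(23+23, 7+0) = 46
One optimal cutting: pieces 5 + 5 with 1 meter of scrap → €46.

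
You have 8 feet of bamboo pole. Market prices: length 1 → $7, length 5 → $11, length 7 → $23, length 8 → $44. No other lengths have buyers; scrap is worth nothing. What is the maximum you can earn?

56

Consider every possible first cut. best[k] is the best of p[i]+best[k−i] over all sellable i≤k.
best[1] = 7
best[2] = 14  (first piece 1, then best[1]=7)
best[3] = 21  (first piece 1, then best[2]=14)
best[4] = 28  (first piece 1, then best[3]=21)
best[5] = 35  (first piece 1, then best[4]=28)
best[6] = 42  (first piece 1, then best[5]=35)
best[7] = 49  (first piece 1, then best[6]=42)
best[8] = 56  (first piece 1, then best[7]=49)
One optimal cutting: 1 + 1 + 1 + 1 + 1 + 1 + 1 + 1 → $56.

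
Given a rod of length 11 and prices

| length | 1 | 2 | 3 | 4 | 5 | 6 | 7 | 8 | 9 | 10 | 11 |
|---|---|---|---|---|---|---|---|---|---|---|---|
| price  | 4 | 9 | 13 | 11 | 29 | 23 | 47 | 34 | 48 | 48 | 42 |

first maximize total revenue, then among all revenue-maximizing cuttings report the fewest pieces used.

3

Let r[k] be the best obtainable value from length k. For each k, try every first piece i and keep the best of price[i] + r[k−i].
r[1] = 4
r[2] = max(4+4, 9+0) = 9
r[3] = max(4+9, 9+4, 13+0) = 13
r[4] = max(4+13, 9+9, 13+4, 11+0) = 18
r[5] = max(4+18, 9+13, 13+9, 11+4, 29+0) = 29
r[6] = max(4+29, 9+18, 13+13, 11+9, 29+4, 23+0) = 33
r[7] = max(4+33, 9+29, 13+18, …, 23+4, 47+0) = 47
r[8] = max(4+47, 9+33, 13+29, …, 47+4, 34+0) = 51
r[9] = max(4+51, 9+47, 13+33, …, 34+4, 48+0) = 56
r[10] = max(4+56, 9+51, 13+47, …, 48+4, 48+0) = 60
r[11] = max(4+60, 9+56, 13+51, …, 48+4, 42+0) = 65
Maximum revenue is 65.
Now minimize piece count subject to staying optimal: for each k, pieces[k] = 1 + min over i with p[i]+r[k−i]=r[k] of pieces[k−i].
pieces[8] = 2
pieces[9] = 2
pieces[10] = 2
pieces[11] = 3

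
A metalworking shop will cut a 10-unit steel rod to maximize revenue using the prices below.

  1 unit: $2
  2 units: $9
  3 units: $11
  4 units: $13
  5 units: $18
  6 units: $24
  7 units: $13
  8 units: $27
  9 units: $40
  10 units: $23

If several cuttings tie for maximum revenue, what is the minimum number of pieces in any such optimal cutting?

Let r[k] be the best obtainable value from length k. For each k, try every first piece i and keep the best of price[i] + r[k−i].
r[1] = 2
r[2] = max(2+2, 9+0) = 9
r[3] = max(2+9, 9+2, 11+0) = 11
r[4] = max(2+11, 9+9, 11+2, 13+0) = 18
r[5] = max(2+18, 9+11, 11+9, 13+2, 18+0) = 20
r[6] = max(2+20, 9+18, 11+11, 13+9, 18+2, 24+0) = 27
r[7] = max(2+27, 9+20, 11+18, …, 24+2, 13+0) = 29
r[8] = max(2+29, 9+27, 11+20, …, 13+2, 27+0) = 36
r[9] = max(2+36, 9+29, 11+27, …, 27+2, 40+0) = 40
r[10] = max(2+40, 9+36, 11+29, …, 40+2, 23+0) = 45
Maximum revenue is $45.
Now minimize piece count subject to staying optimal: for each k, pieces[k] = 1 + min over i with p[i]+r[k−i]=r[k] of pieces[k−i].
pieces[7] = 3
pieces[8] = 4
pieces[9] = 1
pieces[10] = 5

5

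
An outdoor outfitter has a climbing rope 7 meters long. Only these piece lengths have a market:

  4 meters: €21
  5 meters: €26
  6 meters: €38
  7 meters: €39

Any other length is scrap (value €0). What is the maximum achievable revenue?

Consider every possible first cut. f[k] is the best of p[i]+f[k−i] over all sellable i≤k.
f[1] = 0
f[2] = 0
f[3] = 0
f[4] = 21
f[5] = max(21+0, 26+0) = 26
f[6] = max(21+0, 26+0, 38+0) = 38
f[7] = max(21+0, 26+0, 38+0, 39+0) = 39
One optimal cutting: 7 → €39.

39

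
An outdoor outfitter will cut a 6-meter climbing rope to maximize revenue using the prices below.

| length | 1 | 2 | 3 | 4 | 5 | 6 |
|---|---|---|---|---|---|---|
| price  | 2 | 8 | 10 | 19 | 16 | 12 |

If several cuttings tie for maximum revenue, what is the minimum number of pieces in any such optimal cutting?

Let r[k] be the best obtainable value from length k. For each k, try every first piece i and keep the best of price[i] + r[k−i].
r[1] = 2
r[2] = 8
r[3] = 10  (first piece 1, then r[2]=8)
r[4] = 19
r[5] = 21  (first piece 1, then r[4]=19)
r[6] = 27  (first piece 2, then r[4]=19)
Maximum revenue is €27.
Now minimize piece count subject to staying optimal: for each k, pieces[k] = 1 + min over i with p[i]+r[k−i]=r[k] of pieces[k−i].
pieces[3] = 1
pieces[4] = 1
pieces[5] = 2
pieces[6] = 2

2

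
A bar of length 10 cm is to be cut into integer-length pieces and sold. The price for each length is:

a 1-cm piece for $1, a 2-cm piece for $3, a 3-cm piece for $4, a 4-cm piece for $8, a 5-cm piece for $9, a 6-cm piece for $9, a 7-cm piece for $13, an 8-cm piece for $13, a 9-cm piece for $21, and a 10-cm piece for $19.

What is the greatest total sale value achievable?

22

Build R[k] bottom-up: R[k] = max over allowed piece i of (p[i] + R[k−i]).
R[1] = 1
R[2] = 3
R[3] = 4  (first piece 1, then R[2]=3)
R[4] = 8
R[5] = 9  (first piece 1, then R[4]=8)
R[6] = 11  (first piece 2, then R[4]=8)
R[7] = 13
R[8] = 16  (first piece 4, then R[4]=8)
R[9] = 21
R[10] = 22  (first piece 1, then R[9]=21)
One optimal cutting: 9 + 1 → $21 + $1 = $22.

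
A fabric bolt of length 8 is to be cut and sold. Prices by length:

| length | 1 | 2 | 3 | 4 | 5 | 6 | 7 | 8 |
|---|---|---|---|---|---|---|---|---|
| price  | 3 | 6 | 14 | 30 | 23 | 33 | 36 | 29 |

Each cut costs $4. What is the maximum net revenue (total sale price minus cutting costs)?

Build r[k] bottom-up: r[k] = max over allowed piece i of (p[i] + r[k−i]) − 4 per cut.
r[1] = 3
r[2] = 6
r[3] = 14
r[4] = 30
r[5] = 29  (first piece 1, then r[4]=30)
r[6] = 33
r[7] = 40  (first piece 3, then r[4]=30)
r[8] = 56  (first piece 4, then r[4]=30)
One optimal plan: pieces 4 + 4 (1 cut) → $60 − $4 = $56.

56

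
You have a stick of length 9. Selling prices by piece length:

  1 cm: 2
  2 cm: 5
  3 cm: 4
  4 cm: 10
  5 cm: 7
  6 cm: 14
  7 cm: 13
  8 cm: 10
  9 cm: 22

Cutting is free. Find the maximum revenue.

Consider every possible first cut. r[k] is the best of p[i]+r[k−i] over all sellable i≤k.
r[1] = 2
r[2] = 5
r[3] = 7  (first piece 1, then r[2]=5)
r[4] = 10  (first piece 2, then r[2]=5)
r[5] = 12  (first piece 1, then r[4]=10)
r[6] = 15  (first piece 2, then r[4]=10)
r[7] = 17  (first piece 1, then r[6]=15)
r[8] = 20  (first piece 2, then r[6]=15)
r[9] = 22  (first piece 1, then r[8]=20)
One optimal cutting: 2 + 2 + 2 + 2 + 1 → 5 + 5 + 5 + 5 + 2 = 22.

22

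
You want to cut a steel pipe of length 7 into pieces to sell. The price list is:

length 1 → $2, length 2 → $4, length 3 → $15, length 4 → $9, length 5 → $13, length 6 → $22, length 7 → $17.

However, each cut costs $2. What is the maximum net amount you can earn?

28

Consider every possible first cut. net[k] is the best of p[i]+net[k−i] over all sellable i≤k, charging 2 whenever i<k.
net[1] = 2
net[2] = 4
net[3] = 15
net[4] = 15  (first piece 1, then net[3]=15)
net[5] = 17  (first piece 2, then net[3]=15)
net[6] = 28  (first piece 3, then net[3]=15)
net[7] = 28  (first piece 1, then net[6]=28)
One optimal plan: pieces 3 + 3 + 1 (2 cuts) → $32 − $4 = $28.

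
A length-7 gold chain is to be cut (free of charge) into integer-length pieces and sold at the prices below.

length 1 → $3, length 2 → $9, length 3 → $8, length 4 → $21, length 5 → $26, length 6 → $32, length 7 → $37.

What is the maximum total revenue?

Consider every possible first cut. v[k] is the best of p[i]+v[k−i] over all sellable i≤k.
v[1] = 3
v[2] = max(3+3, 9+0) = 9
v[3] = max(3+9, 9+3, 8+0) = 12
v[4] = max(3+12, 9+9, 8+3, 21+0) = 21
v[5] = max(3+21, 9+12, 8+9, 21+3, 26+0) = 26
v[6] = max(3+26, 9+21, 8+12, 21+9, 26+3, 32+0) = 32
v[7] = max(3+32, 9+26, 8+21, …, 32+3, 37+0) = 37
Best is to sell the whole 7-inch piece uncut for $37.

37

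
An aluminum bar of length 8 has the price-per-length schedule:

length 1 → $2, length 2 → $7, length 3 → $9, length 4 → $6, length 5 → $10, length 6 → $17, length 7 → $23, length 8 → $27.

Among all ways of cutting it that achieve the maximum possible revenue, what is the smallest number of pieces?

Let r[k] be the best obtainable value from length k. For each k, try every first piece i and keep the best of price[i] + r[k−i].
r[1] = 2
r[2] = max(2+2, 7+0) = 7
r[3] = max(2+7, 7+2, 9+0) = 9
r[4] = max(2+9, 7+7, 9+2, 6+0) = 14
r[5] = max(2+14, 7+9, 9+7, 6+2, 10+0) = 16
r[6] = max(2+16, 7+14, 9+9, 6+7, 10+2, 17+0) = 21
r[7] = max(2+21, 7+16, 9+14, …, 17+2, 23+0) = 23
r[8] = max(2+23, 7+21, 9+16, …, 23+2, 27+0) = 28
Maximum revenue is $28.
Now minimize piece count subject to staying optimal: for each k, pieces[k] = 1 + min over i with p[i]+r[k−i]=r[k] of pieces[k−i].
pieces[5] = 2
pieces[6] = 3
pieces[7] = 1
pieces[8] = 4

4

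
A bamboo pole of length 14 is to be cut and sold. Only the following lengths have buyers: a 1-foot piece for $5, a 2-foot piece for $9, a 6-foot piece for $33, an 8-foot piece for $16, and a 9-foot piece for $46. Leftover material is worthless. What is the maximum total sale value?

Consider every possible first cut. f[k] is the best of p[i]+f[k−i] over all sellable i≤k.
f[1] = 5
f[2] = 10  (first piece 1, then f[1]=5)
f[3] = 15  (first piece 1, then f[2]=10)
f[4] = 20  (first piece 1, then f[3]=15)
f[5] = 25  (first piece 1, then f[4]=20)
f[6] = 33
f[7] = 38  (first piece 1, then f[6]=33)
f[8] = 43  (first piece 1, then f[7]=38)
f[9] = 48  (first piece 1, then f[8]=43)
f[10] = 53  (first piece 1, then f[9]=48)
f[11] = 58  (first piece 1, then f[10]=53)
f[12] = 66  (first piece 6, then f[6]=33)
f[13] = 71  (first piece 1, then f[12]=66)
f[14] = 76  (first piece 1, then f[13]=71)
One optimal cutting: 6 + 6 + 1 + 1 → $76.

76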